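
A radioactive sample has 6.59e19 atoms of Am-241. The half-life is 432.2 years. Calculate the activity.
A = λN = 1.057e17 decays/year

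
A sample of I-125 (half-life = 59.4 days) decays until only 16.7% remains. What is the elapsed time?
t = t½ × log₂(N₀/N) = 153.4 days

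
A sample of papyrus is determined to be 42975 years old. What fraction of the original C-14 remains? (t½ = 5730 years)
N/N₀ = (1/2)^(t/t½) = 0.005524 = 0.552%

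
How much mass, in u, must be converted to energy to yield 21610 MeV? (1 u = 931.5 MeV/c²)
m = E/c² = 23.2 u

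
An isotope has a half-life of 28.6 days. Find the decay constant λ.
λ = ln(2)/t½ = 0.02424 day⁻¹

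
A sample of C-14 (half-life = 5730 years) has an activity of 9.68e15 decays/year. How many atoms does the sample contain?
N = A/λ = 8.002e19 atoms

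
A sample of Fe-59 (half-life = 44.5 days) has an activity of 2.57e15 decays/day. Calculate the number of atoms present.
N = A/λ = 1.65e17 atoms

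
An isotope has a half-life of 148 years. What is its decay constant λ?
λ = ln(2)/t½ = 0.004683 year⁻¹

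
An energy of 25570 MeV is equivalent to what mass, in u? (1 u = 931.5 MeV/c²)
m = E/c² = 27.45 u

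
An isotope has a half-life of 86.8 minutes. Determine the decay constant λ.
λ = ln(2)/t½ = 0.007986 minute⁻¹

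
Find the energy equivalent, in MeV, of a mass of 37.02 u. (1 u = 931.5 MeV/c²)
E = mc² = 34480 MeV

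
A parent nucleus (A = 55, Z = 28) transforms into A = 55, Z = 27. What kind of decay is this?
ΔA = 0, ΔZ = -1 ⇒ beta-plus decay (β⁺) or electron capture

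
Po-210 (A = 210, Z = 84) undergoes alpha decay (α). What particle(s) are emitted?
α particle = ⁴₂He (2 protons + 2 neutrons)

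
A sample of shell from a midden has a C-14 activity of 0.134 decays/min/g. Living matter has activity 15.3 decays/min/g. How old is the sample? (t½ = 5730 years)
Age = t½ × log₂(A₀/A) = 39170 years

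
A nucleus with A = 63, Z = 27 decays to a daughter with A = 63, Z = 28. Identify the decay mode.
ΔA = 0, ΔZ = +1 ⇒ beta-minus decay (β⁻)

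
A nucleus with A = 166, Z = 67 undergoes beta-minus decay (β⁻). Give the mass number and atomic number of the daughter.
Daughter: A = 166, Z = 68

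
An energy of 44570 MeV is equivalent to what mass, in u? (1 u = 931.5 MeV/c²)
m = E/c² = 47.85 u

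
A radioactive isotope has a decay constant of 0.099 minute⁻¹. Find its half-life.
t½ = ln(2)/λ = 7.001 minutes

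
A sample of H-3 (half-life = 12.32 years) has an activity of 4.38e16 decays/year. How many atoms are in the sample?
N = A/λ = 7.785e17 atoms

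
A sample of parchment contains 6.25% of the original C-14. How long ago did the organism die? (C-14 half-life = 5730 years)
Age = t½ × log₂(1/ratio) = 22920 years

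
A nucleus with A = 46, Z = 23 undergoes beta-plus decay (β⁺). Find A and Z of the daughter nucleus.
Daughter: A = 46, Z = 22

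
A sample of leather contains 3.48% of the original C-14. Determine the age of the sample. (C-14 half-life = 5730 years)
Age = t½ × log₂(1/ratio) = 27760 years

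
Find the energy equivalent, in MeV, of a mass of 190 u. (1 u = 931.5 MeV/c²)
E = mc² = 1.77e5 MeV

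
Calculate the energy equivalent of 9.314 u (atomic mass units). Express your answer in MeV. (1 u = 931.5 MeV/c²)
E = mc² = 8676 MeV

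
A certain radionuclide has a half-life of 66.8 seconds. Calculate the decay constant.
λ = ln(2)/t½ = 0.01038 second⁻¹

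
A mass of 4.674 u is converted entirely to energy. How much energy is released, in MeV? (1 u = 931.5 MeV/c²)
E = mc² = 4354 MeV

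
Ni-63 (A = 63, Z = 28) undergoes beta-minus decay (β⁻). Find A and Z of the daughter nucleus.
Daughter: A = 63, Z = 29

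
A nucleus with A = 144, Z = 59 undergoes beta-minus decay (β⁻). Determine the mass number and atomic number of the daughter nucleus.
Daughter: A = 144, Z = 60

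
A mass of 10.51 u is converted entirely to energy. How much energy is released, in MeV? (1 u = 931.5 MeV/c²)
E = mc² = 9790 MeV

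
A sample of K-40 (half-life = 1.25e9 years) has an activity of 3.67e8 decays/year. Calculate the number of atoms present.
N = A/λ = 6.618e17 atoms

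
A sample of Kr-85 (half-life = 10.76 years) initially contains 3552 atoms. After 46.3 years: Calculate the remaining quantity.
N = N₀(1/2)^(t/t½) = 179.9 atoms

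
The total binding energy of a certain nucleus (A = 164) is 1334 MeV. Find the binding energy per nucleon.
B.E./A = 1334/164 = 8.134 MeV/nucleon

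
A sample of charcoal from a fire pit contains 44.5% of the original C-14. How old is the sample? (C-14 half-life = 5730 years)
Age = t½ × log₂(1/ratio) = 6693 years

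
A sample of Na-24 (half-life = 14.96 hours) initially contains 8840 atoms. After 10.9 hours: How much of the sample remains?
N = N₀(1/2)^(t/t½) = 5335 atoms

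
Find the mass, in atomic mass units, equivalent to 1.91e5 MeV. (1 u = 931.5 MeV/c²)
m = E/c² = 205 u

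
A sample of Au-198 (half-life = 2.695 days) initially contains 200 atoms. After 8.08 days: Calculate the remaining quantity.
N = N₀(1/2)^(t/t½) = 25.03 atoms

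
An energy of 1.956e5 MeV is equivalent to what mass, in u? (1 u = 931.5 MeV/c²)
m = E/c² = 210 u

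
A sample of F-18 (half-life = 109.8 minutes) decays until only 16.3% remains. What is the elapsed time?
t = t½ × log₂(N₀/N) = 287.4 minutes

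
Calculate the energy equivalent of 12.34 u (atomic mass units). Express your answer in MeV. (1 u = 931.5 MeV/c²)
E = mc² = 11490 MeV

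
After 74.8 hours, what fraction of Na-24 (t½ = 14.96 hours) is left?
N/N₀ = (1/2)^(t/t½) = 0.03125 = 3.13%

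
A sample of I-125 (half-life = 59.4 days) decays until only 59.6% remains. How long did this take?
t = t½ × log₂(N₀/N) = 44.35 days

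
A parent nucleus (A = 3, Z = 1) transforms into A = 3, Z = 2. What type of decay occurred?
ΔA = 0, ΔZ = +1 ⇒ beta-minus decay (β⁻)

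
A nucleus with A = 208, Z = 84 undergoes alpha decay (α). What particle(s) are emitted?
α particle = ⁴₂He (2 protons + 2 neutrons)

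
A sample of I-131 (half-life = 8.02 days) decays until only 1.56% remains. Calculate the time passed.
t = t½ × log₂(N₀/N) = 48.14 days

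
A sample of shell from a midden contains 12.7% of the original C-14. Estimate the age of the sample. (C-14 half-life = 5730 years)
Age = t½ × log₂(1/ratio) = 17060 years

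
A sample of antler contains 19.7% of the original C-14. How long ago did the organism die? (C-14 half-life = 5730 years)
Age = t½ × log₂(1/ratio) = 13430 years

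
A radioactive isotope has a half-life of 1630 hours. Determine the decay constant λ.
λ = ln(2)/t½ = 4.252e-4 hour⁻¹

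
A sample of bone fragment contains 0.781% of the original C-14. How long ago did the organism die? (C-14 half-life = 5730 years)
Age = t½ × log₂(1/ratio) = 40110 years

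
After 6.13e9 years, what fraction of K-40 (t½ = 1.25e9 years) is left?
N/N₀ = (1/2)^(t/t½) = 0.0334 = 3.34%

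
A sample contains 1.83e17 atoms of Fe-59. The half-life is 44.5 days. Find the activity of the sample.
A = λN = 2.85e15 decays/day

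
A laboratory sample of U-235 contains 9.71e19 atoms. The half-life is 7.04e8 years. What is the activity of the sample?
A = λN = 9.56e10 decays/year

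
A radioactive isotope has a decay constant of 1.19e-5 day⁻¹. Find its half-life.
t½ = ln(2)/λ = 58250 days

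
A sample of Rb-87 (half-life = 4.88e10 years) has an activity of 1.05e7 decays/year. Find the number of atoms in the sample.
N = A/λ = 7.392e17 atoms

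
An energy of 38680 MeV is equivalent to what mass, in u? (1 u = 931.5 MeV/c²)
m = E/c² = 41.52 u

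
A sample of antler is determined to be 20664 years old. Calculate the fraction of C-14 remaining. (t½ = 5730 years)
N/N₀ = (1/2)^(t/t½) = 0.08211 = 8.21%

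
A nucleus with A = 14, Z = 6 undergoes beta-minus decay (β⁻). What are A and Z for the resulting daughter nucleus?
Daughter: A = 14, Z = 7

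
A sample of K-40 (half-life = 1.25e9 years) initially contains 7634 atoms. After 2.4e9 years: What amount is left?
N = N₀(1/2)^(t/t½) = 2017 atoms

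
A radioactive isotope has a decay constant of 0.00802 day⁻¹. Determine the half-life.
t½ = ln(2)/λ = 86.43 days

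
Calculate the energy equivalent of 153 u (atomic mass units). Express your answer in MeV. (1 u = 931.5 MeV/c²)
E = mc² = 1.425e5 MeV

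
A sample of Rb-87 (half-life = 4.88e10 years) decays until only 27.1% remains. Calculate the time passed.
t = t½ × log₂(N₀/N) = 9.192e10 years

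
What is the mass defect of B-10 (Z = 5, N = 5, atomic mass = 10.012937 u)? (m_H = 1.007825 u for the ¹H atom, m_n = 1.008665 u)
Δm = Z·m_H + N·m_n − M = 0.06951 u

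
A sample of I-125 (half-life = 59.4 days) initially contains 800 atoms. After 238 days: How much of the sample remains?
N = N₀(1/2)^(t/t½) = 49.77 atoms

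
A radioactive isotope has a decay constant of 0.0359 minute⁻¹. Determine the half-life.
t½ = ln(2)/λ = 19.31 minutes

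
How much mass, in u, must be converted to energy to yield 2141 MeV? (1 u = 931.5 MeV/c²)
m = E/c² = 2.298 u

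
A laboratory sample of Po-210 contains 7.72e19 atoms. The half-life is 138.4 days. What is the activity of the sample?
A = λN = 3.866e17 decays/day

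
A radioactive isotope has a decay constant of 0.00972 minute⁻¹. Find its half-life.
t½ = ln(2)/λ = 71.31 minutes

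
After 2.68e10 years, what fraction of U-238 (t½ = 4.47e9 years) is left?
N/N₀ = (1/2)^(t/t½) = 0.01567 = 1.57%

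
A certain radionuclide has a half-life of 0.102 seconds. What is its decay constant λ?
λ = ln(2)/t½ = 6.796 second⁻¹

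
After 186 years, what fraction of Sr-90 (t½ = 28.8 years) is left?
N/N₀ = (1/2)^(t/t½) = 0.01137 = 1.14%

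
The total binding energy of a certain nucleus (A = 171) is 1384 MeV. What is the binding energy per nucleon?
B.E./A = 1384/171 = 8.094 MeV/nucleon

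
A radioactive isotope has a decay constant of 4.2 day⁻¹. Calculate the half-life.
t½ = ln(2)/λ = 0.165 days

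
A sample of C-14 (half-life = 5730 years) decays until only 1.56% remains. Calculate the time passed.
t = t½ × log₂(N₀/N) = 34390 years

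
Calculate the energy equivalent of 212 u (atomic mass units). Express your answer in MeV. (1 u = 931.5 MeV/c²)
E = mc² = 1.975e5 MeV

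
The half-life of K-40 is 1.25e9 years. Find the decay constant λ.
λ = ln(2)/t½ = 5.545e-10 year⁻¹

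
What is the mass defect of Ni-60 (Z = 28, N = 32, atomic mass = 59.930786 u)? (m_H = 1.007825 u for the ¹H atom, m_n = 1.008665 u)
Δm = Z·m_H + N·m_n − M = 0.5656 u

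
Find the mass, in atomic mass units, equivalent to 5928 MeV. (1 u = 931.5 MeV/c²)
m = E/c² = 6.364 u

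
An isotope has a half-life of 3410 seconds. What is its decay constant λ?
λ = ln(2)/t½ = 2.033e-4 second⁻¹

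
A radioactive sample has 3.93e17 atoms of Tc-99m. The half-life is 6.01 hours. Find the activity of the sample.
A = λN = 4.533e16 decays/hour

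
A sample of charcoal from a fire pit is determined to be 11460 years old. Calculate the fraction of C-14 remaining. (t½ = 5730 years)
N/N₀ = (1/2)^(t/t½) = 0.25 = 25%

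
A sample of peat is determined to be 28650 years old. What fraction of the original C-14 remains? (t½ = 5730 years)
N/N₀ = (1/2)^(t/t½) = 0.03125 = 3.12%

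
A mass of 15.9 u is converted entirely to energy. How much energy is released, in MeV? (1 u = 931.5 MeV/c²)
E = mc² = 14810 MeV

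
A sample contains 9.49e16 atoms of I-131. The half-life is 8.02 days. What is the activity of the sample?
A = λN = 8.202e15 decays/day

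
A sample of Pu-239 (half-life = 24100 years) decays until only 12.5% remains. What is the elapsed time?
t = t½ × log₂(N₀/N) = 72300 years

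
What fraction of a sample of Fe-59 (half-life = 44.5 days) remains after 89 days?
N/N₀ = (1/2)^(t/t½) = 0.25 = 25%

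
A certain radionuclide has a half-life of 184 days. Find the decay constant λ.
λ = ln(2)/t½ = 0.003767 day⁻¹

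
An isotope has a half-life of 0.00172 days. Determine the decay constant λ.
λ = ln(2)/t½ = 403 day⁻¹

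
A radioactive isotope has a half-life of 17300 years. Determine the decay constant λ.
λ = ln(2)/t½ = 4.007e-5 year⁻¹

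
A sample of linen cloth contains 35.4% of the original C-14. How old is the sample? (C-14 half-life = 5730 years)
Age = t½ × log₂(1/ratio) = 8585 years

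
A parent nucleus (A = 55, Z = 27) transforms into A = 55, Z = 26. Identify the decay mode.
ΔA = 0, ΔZ = -1 ⇒ beta-plus decay (β⁺) or electron capture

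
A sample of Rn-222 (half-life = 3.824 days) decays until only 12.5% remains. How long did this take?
t = t½ × log₂(N₀/N) = 11.47 days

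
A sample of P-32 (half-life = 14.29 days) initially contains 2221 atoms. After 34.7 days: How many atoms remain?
N = N₀(1/2)^(t/t½) = 412.6 atoms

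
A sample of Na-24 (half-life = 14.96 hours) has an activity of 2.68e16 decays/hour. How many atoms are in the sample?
N = A/λ = 5.784e17 atoms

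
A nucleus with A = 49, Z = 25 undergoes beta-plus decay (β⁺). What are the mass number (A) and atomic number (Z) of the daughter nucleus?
Daughter: A = 49, Z = 24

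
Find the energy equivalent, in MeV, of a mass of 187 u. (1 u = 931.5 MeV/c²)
E = mc² = 1.742e5 MeV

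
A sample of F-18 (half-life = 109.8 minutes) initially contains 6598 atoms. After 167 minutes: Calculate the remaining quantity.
N = N₀(1/2)^(t/t½) = 2299 atoms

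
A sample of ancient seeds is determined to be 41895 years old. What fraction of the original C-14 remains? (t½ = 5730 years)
N/N₀ = (1/2)^(t/t½) = 0.006295 = 0.63%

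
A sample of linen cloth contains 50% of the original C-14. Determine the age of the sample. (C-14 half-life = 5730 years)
Age = t½ × log₂(1/ratio) = 5730 years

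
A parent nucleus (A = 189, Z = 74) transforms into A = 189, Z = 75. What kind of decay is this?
ΔA = 0, ΔZ = +1 ⇒ beta-minus decay (β⁻)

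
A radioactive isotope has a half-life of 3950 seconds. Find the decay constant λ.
λ = ln(2)/t½ = 1.755e-4 second⁻¹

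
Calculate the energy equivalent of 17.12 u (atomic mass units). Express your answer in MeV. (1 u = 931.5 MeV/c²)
E = mc² = 15950 MeV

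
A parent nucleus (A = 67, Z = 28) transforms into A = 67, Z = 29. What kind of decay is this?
ΔA = 0, ΔZ = +1 ⇒ beta-minus decay (β⁻)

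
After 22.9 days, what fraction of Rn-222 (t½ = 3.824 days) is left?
N/N₀ = (1/2)^(t/t½) = 0.01575 = 1.58%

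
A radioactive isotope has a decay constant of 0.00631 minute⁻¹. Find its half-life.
t½ = ln(2)/λ = 109.8 minutes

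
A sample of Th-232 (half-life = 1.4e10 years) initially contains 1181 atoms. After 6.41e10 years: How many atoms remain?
N = N₀(1/2)^(t/t½) = 49.43 atoms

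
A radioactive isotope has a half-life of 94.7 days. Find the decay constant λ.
λ = ln(2)/t½ = 0.007319 day⁻¹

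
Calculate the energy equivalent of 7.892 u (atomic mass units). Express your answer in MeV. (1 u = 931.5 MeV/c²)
E = mc² = 7351 MeV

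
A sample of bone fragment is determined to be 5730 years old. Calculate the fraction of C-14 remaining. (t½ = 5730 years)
N/N₀ = (1/2)^(t/t½) = 0.5 = 50%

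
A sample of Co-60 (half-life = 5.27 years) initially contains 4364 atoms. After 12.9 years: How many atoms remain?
N = N₀(1/2)^(t/t½) = 799.9 atoms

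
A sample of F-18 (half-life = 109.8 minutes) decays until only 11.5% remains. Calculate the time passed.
t = t½ × log₂(N₀/N) = 342.6 minutes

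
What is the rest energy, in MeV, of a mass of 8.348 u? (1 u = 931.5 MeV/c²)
E = mc² = 7776 MeV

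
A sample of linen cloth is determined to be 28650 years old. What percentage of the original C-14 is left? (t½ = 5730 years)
N/N₀ = (1/2)^(t/t½) = 0.03125 = 3.12%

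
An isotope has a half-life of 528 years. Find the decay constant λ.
λ = ln(2)/t½ = 0.001313 year⁻¹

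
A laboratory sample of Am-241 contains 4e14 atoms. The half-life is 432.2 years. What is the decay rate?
A = λN = 6.415e11 decays/year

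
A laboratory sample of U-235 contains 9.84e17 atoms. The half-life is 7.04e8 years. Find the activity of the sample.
A = λN = 9.688e8 decays/year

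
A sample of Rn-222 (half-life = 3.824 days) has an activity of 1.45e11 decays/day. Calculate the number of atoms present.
N = A/λ = 7.999e11 atoms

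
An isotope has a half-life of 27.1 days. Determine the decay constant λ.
λ = ln(2)/t½ = 0.02558 day⁻¹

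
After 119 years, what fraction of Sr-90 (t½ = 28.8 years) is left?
N/N₀ = (1/2)^(t/t½) = 0.05704 = 5.7%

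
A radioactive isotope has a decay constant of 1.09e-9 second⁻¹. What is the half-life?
t½ = ln(2)/λ = 6.359e8 seconds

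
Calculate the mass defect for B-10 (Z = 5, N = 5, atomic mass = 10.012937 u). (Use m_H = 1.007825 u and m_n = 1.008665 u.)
Δm = Z·m_H + N·m_n − M = 0.06951 u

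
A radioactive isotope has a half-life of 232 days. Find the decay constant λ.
λ = ln(2)/t½ = 0.002988 day⁻¹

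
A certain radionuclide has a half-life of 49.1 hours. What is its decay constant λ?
λ = ln(2)/t½ = 0.01412 hour⁻¹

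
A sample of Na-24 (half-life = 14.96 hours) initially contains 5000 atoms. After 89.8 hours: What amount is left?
N = N₀(1/2)^(t/t½) = 77.98 atoms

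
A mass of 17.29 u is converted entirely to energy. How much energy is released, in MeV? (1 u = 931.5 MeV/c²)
E = mc² = 16110 MeV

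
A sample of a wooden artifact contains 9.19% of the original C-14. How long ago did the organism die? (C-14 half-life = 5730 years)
Age = t½ × log₂(1/ratio) = 19730 years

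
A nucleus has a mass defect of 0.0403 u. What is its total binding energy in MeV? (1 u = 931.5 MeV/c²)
B.E. = Δm × 931.5 = 37.54 MeV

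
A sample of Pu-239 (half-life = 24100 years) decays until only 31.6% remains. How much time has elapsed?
t = t½ × log₂(N₀/N) = 40050 years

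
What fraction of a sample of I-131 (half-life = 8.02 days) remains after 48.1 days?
N/N₀ = (1/2)^(t/t½) = 0.01565 = 1.57%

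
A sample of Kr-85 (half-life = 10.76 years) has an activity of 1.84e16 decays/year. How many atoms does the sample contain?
N = A/λ = 2.856e17 atoms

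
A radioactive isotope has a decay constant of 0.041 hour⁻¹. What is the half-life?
t½ = ln(2)/λ = 16.91 hours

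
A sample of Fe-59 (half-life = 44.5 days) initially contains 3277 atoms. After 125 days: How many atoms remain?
N = N₀(1/2)^(t/t½) = 467.6 atoms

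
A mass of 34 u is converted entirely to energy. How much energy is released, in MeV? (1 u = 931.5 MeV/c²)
E = mc² = 31670 MeV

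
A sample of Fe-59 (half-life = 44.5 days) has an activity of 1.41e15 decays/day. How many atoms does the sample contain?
N = A/λ = 9.052e16 atoms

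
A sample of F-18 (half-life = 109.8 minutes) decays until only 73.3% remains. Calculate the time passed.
t = t½ × log₂(N₀/N) = 49.2 minutes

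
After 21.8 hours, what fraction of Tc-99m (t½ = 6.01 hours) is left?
N/N₀ = (1/2)^(t/t½) = 0.08092 = 8.09%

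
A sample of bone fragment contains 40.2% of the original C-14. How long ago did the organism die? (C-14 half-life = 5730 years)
Age = t½ × log₂(1/ratio) = 7533 years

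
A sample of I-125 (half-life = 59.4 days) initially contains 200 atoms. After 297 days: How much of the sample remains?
N = N₀(1/2)^(t/t½) = 6.25 atoms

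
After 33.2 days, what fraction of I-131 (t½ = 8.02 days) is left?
N/N₀ = (1/2)^(t/t½) = 0.05673 = 5.67%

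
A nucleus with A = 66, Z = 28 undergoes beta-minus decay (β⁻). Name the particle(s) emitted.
β⁻: electron (e⁻) + antineutrino (ν̄ₑ)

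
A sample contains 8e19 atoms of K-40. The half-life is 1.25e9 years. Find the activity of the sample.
A = λN = 4.436e10 decays/year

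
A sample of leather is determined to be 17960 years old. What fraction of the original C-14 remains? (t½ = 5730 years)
N/N₀ = (1/2)^(t/t½) = 0.1139 = 11.4%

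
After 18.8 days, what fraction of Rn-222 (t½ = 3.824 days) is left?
N/N₀ = (1/2)^(t/t½) = 0.03312 = 3.31%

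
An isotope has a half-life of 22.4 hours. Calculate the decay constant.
λ = ln(2)/t½ = 0.03094 hour⁻¹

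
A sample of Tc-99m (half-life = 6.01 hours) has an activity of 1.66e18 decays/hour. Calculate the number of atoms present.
N = A/λ = 1.439e19 atoms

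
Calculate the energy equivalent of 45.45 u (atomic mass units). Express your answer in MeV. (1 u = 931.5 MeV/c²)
E = mc² = 42340 MeV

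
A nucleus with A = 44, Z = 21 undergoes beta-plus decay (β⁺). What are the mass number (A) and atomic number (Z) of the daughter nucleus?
Daughter: A = 44, Z = 20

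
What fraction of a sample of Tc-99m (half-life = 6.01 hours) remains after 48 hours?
N/N₀ = (1/2)^(t/t½) = 0.003942 = 0.394%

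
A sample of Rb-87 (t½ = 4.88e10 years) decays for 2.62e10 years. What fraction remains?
N/N₀ = (1/2)^(t/t½) = 0.6893 = 68.9%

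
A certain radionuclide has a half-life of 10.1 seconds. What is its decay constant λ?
λ = ln(2)/t½ = 0.06863 second⁻¹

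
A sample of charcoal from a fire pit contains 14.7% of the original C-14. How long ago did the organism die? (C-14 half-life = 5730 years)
Age = t½ × log₂(1/ratio) = 15850 years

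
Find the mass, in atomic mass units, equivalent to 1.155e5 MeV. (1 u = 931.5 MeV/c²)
m = E/c² = 124 u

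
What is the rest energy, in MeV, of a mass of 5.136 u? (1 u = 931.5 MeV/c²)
E = mc² = 4784 MeV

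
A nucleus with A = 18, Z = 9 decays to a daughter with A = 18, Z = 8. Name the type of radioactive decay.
ΔA = 0, ΔZ = -1 ⇒ beta-plus decay (β⁺) or electron capture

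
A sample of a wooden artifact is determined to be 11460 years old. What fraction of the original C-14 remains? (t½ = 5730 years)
N/N₀ = (1/2)^(t/t½) = 0.25 = 25%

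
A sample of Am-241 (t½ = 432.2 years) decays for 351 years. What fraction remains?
N/N₀ = (1/2)^(t/t½) = 0.5695 = 57%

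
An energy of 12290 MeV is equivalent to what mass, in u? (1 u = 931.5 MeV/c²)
m = E/c² = 13.19 u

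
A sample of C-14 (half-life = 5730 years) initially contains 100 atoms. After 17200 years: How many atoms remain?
N = N₀(1/2)^(t/t½) = 12.48 atoms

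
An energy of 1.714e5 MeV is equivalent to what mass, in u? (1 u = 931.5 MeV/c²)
m = E/c² = 184 u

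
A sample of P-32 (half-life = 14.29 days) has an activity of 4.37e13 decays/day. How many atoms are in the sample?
N = A/λ = 9.009e14 atoms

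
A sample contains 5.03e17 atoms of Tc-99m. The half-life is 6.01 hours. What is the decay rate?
A = λN = 5.801e16 decays/hour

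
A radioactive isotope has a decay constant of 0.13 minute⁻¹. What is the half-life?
t½ = ln(2)/λ = 5.332 minutes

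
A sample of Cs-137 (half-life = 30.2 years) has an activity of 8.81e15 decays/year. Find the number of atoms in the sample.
N = A/λ = 3.838e17 atoms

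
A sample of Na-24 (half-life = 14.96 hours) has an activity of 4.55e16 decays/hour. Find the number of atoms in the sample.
N = A/λ = 9.82e17 atoms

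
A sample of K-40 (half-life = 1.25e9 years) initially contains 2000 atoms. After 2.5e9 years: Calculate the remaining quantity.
N = N₀(1/2)^(t/t½) = 500 atoms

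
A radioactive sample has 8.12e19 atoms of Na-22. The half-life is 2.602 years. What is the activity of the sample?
A = λN = 2.163e19 decays/year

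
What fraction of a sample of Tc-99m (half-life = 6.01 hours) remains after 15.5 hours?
N/N₀ = (1/2)^(t/t½) = 0.1674 = 16.7%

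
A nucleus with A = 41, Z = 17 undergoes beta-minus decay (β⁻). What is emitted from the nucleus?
β⁻: electron (e⁻) + antineutrino (ν̄ₑ)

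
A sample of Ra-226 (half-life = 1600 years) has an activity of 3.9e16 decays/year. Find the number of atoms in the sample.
N = A/λ = 9.002e19 atoms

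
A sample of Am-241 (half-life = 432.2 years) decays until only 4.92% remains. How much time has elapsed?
t = t½ × log₂(N₀/N) = 1878 years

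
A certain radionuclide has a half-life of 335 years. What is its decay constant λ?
λ = ln(2)/t½ = 0.002069 year⁻¹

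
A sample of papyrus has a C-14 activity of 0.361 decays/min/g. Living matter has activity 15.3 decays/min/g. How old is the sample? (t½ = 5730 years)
Age = t½ × log₂(A₀/A) = 30970 years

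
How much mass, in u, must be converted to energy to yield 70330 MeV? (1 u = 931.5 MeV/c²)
m = E/c² = 75.5 u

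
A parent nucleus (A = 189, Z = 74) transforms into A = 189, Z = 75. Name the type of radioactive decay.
ΔA = 0, ΔZ = +1 ⇒ beta-minus decay (β⁻)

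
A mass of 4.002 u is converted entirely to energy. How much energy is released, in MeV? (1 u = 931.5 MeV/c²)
E = mc² = 3728 MeV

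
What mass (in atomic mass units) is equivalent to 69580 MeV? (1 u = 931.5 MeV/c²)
m = E/c² = 74.7 u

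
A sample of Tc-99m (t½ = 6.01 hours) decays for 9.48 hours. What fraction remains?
N/N₀ = (1/2)^(t/t½) = 0.3351 = 33.5%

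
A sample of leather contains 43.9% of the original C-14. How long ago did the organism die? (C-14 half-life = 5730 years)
Age = t½ × log₂(1/ratio) = 6806 years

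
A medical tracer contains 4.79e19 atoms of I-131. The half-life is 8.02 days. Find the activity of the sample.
A = λN = 4.14e18 decays/day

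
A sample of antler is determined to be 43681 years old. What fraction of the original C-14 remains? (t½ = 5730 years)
N/N₀ = (1/2)^(t/t½) = 0.005072 = 0.507%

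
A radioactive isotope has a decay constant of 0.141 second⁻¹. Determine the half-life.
t½ = ln(2)/λ = 4.916 seconds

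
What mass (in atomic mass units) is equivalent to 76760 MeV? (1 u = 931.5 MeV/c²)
m = E/c² = 82.4 u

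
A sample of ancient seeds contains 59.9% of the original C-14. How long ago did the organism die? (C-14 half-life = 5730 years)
Age = t½ × log₂(1/ratio) = 4237 years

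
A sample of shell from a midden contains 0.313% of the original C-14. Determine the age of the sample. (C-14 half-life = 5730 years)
Age = t½ × log₂(1/ratio) = 47670 years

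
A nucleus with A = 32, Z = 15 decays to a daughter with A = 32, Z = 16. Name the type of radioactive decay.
ΔA = 0, ΔZ = +1 ⇒ beta-minus decay (β⁻)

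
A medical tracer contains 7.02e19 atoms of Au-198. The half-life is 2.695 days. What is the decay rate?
A = λN = 1.806e19 decays/day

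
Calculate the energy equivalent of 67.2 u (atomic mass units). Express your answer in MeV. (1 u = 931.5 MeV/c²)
E = mc² = 62600 MeV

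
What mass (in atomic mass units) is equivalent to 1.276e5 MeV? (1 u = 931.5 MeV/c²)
m = E/c² = 137 u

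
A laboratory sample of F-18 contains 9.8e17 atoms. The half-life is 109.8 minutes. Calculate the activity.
A = λN = 6.187e15 decays/minute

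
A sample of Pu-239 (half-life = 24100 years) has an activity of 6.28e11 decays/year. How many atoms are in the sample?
N = A/λ = 2.183e16 atoms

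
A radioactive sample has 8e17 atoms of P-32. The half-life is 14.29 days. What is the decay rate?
A = λN = 3.88e16 decays/day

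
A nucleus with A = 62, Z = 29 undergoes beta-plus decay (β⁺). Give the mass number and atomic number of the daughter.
Daughter: A = 62, Z = 28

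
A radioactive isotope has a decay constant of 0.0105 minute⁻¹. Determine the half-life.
t½ = ln(2)/λ = 66.01 minutes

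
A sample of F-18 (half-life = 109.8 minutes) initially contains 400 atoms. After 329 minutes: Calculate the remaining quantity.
N = N₀(1/2)^(t/t½) = 50.13 atoms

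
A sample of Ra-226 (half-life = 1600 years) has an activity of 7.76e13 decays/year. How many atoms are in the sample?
N = A/λ = 1.791e17 atoms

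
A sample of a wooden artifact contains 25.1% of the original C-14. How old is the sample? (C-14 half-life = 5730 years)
Age = t½ × log₂(1/ratio) = 11430 years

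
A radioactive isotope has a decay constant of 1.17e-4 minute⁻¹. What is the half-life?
t½ = ln(2)/λ = 5924 minutes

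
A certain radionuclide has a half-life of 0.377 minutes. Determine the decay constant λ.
λ = ln(2)/t½ = 1.839 minute⁻¹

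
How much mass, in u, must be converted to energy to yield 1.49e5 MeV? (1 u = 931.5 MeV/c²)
m = E/c² = 160 u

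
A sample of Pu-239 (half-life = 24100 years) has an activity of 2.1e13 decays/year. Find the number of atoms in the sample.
N = A/λ = 7.301e17 atoms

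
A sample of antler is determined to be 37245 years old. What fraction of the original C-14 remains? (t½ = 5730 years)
N/N₀ = (1/2)^(t/t½) = 0.01105 = 1.1%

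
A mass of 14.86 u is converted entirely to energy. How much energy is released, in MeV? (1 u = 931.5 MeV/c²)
E = mc² = 13840 MeV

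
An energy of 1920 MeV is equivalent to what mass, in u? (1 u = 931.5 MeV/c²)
m = E/c² = 2.061 u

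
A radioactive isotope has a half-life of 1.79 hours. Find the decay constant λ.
λ = ln(2)/t½ = 0.3872 hour⁻¹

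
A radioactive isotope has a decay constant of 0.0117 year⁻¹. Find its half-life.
t½ = ln(2)/λ = 59.24 years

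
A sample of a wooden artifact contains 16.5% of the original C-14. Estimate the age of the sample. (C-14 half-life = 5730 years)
Age = t½ × log₂(1/ratio) = 14890 years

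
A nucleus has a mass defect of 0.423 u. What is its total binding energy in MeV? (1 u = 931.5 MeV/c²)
B.E. = Δm × 931.5 = 394 MeV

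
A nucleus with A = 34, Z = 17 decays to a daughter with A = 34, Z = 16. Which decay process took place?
ΔA = 0, ΔZ = -1 ⇒ beta-plus decay (β⁺) or electron capture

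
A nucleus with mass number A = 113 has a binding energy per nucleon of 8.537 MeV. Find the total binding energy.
B.E. = 8.537 × 113 = 964.7 MeV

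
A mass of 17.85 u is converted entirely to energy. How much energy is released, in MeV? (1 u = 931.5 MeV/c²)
E = mc² = 16630 MeV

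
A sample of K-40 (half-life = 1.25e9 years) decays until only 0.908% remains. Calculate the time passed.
t = t½ × log₂(N₀/N) = 8.479e9 years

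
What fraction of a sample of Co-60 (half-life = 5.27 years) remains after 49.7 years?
N/N₀ = (1/2)^(t/t½) = 0.001449 = 0.145%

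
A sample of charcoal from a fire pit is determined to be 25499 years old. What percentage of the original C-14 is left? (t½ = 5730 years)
N/N₀ = (1/2)^(t/t½) = 0.04575 = 4.57%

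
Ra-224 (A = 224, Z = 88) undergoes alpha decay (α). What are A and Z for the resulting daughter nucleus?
Daughter: A = 220, Z = 86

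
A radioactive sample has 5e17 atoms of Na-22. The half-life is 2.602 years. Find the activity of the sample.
A = λN = 1.332e17 decays/year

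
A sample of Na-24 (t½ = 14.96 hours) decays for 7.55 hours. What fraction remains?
N/N₀ = (1/2)^(t/t½) = 0.7048 = 70.5%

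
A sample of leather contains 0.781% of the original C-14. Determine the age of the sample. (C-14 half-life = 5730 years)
Age = t½ × log₂(1/ratio) = 40110 years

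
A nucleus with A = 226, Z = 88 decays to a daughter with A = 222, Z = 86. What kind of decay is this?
ΔA = -4, ΔZ = -2 ⇒ alpha decay (α)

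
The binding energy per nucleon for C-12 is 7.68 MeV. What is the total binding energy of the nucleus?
B.E. = 7.68 × 12 = 92.16 MeV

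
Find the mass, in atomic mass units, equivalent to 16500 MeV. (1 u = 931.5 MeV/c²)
m = E/c² = 17.71 u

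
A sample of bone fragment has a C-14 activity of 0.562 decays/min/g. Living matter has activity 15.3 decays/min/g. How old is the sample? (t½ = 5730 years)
Age = t½ × log₂(A₀/A) = 27310 years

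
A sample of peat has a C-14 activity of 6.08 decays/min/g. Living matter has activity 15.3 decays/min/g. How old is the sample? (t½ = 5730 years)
Age = t½ × log₂(A₀/A) = 7629 years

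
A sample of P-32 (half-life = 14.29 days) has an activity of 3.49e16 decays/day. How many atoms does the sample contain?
N = A/λ = 7.195e17 atoms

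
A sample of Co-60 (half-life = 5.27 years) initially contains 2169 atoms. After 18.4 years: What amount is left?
N = N₀(1/2)^(t/t½) = 192.9 atoms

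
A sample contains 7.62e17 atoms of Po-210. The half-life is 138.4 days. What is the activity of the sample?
A = λN = 3.816e15 decays/day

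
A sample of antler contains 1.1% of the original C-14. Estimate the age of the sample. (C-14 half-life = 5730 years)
Age = t½ × log₂(1/ratio) = 37280 years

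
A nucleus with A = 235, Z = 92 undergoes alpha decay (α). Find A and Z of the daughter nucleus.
Daughter: A = 231, Z = 90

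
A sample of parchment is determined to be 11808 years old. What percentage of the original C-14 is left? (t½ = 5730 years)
N/N₀ = (1/2)^(t/t½) = 0.2397 = 24%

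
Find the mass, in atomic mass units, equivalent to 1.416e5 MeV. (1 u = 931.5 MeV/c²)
m = E/c² = 152 u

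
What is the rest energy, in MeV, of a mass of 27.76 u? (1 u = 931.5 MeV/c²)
E = mc² = 25860 MeV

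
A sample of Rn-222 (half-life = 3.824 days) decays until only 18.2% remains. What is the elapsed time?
t = t½ × log₂(N₀/N) = 9.399 days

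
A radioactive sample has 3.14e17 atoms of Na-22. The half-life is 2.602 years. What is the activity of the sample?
A = λN = 8.365e16 decays/year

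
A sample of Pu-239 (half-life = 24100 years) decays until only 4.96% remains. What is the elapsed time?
t = t½ × log₂(N₀/N) = 1.044e5 years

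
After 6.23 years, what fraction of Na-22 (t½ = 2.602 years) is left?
N/N₀ = (1/2)^(t/t½) = 0.1902 = 19%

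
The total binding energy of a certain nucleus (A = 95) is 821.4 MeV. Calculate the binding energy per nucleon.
B.E./A = 821.4/95 = 8.646 MeV/nucleon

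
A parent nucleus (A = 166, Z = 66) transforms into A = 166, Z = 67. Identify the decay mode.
ΔA = 0, ΔZ = +1 ⇒ beta-minus decay (β⁻)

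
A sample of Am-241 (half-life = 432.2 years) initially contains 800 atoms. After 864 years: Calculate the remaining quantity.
N = N₀(1/2)^(t/t½) = 200.1 atoms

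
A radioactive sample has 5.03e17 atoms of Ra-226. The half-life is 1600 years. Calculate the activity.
A = λN = 2.179e14 decays/year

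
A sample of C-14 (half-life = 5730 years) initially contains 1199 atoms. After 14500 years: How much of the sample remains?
N = N₀(1/2)^(t/t½) = 207.5 atoms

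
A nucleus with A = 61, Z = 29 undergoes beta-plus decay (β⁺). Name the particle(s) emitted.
β⁺: positron (e⁺) + neutrino (νₑ)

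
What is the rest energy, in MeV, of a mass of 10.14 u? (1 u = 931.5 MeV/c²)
E = mc² = 9445 MeV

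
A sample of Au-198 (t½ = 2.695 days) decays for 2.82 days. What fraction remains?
N/N₀ = (1/2)^(t/t½) = 0.4842 = 48.4%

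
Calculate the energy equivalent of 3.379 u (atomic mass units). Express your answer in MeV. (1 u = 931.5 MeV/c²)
E = mc² = 3148 MeV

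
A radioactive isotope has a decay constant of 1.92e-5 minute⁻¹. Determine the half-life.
t½ = ln(2)/λ = 36100 minutes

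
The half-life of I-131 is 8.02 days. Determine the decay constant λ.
λ = ln(2)/t½ = 0.08643 day⁻¹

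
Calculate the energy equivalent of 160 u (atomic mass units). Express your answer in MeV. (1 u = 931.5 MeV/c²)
E = mc² = 1.49e5 MeV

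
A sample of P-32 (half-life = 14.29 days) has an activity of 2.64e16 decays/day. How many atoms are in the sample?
N = A/λ = 5.443e17 atoms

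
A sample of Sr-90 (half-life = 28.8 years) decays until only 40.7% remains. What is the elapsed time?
t = t½ × log₂(N₀/N) = 37.35 years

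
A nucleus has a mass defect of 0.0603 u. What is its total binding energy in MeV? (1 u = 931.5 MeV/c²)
B.E. = Δm × 931.5 = 56.17 MeV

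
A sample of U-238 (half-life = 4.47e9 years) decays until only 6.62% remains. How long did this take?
t = t½ × log₂(N₀/N) = 1.751e10 years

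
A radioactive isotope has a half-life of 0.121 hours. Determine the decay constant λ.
λ = ln(2)/t½ = 5.728 hour⁻¹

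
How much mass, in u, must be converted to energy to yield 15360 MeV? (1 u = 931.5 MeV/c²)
m = E/c² = 16.49 u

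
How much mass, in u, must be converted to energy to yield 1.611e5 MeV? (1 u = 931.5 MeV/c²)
m = E/c² = 172.9 u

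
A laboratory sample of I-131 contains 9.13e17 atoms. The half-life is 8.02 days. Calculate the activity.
A = λN = 7.891e16 decays/day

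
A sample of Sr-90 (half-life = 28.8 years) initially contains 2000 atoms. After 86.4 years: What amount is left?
N = N₀(1/2)^(t/t½) = 250 atoms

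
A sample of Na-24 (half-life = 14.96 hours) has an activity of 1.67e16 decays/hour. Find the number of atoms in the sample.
N = A/λ = 3.604e17 atoms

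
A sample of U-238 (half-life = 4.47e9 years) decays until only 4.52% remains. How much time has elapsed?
t = t½ × log₂(N₀/N) = 1.997e10 years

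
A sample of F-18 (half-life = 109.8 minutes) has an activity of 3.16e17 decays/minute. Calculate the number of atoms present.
N = A/λ = 5.006e19 atoms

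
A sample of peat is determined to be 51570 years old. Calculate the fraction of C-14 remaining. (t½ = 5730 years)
N/N₀ = (1/2)^(t/t½) = 0.001953 = 0.195%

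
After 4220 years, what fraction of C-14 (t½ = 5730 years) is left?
N/N₀ = (1/2)^(t/t½) = 0.6002 = 60%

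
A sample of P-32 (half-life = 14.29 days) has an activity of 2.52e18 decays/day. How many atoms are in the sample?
N = A/λ = 5.195e19 atoms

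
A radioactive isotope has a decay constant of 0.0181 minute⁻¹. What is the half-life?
t½ = ln(2)/λ = 38.3 minutes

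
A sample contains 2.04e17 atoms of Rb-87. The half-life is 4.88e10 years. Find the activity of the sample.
A = λN = 2.898e6 decays/year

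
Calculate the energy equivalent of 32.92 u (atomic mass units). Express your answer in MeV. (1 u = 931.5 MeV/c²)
E = mc² = 30660 MeV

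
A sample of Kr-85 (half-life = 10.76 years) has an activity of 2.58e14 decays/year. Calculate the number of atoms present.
N = A/λ = 4.005e15 atoms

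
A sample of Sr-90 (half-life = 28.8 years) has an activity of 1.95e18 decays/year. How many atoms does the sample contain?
N = A/λ = 8.102e19 atoms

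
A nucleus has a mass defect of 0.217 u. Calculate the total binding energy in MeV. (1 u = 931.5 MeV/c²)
B.E. = Δm × 931.5 = 202.1 MeV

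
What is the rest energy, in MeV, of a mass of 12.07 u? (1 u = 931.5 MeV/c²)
E = mc² = 11240 MeV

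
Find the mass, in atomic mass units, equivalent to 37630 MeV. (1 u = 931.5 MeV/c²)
m = E/c² = 40.4 u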